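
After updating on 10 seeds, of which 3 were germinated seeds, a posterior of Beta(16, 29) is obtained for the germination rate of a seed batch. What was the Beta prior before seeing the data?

Beta(13, 22)

Beta is conjugate to the binomial likelihood: posterior = Beta(a+s, b+f).
So a = 16 − 3 = 13 and b = 29 − 7 = 22.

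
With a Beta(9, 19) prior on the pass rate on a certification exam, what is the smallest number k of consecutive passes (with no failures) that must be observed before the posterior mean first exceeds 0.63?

k = 24

After k passes and 0 failures the posterior is Beta(9+k, 19), with mean (9+k)/(9+19+k).
Set (9+k)/(28+k) > 0.63 and solve: k > (0.63·28 − 9)/(1 − 0.63) = 23.351.
The smallest integer exceeding 23.351 is 24.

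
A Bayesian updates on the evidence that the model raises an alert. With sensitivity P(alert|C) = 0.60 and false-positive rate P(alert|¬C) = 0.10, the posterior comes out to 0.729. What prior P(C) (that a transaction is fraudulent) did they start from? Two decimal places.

P(C) = 0.31

In odds form, posterior odds = prior odds × likelihood ratio, so prior odds = posterior odds ÷ LR.
Posterior odds = 0.729/(1−0.729) = 2.6900. LR = 0.60/0.10 = 6.0000.
Prior odds = 2.6900/6.0000 = 0.4483, so P(C) = 0.4483/(1+0.4483) ≈ 0.31.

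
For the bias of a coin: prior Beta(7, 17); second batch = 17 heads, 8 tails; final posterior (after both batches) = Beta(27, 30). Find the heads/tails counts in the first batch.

Because Beta–binomial updating is additive in the counts, the combined data contributed (α_post−α_prior, β_post−β_prior) successes and failures.
Total across both batches: 27−7=20 heads, 30−17=13 tails.
Subtract the second batch: 20−17=3 heads and 13−8=5 tails.

3 heads and 5 tails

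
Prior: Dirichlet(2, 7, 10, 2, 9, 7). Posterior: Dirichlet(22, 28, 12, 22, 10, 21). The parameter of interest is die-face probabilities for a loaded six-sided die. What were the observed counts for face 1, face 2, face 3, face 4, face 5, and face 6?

counts (20, 21, 2, 20, 1, 14)

For a Dirichlet(α) prior with multinomial counts c, the posterior is Dirichlet(α + c) componentwise.
Counts are posterior − prior componentwise: 22−2=20, 28−7=21, 12−10=2, 22−2=20, 10−9=1, 21−7=14.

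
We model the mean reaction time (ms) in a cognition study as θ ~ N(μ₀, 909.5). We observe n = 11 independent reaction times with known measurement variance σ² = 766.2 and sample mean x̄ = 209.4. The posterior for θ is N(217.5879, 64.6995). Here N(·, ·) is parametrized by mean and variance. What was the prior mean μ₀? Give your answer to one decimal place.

With known observation variance, the Normal–Normal posterior has precision τ_n = τ₀ + n/σ² and mean μ_n = (τ₀μ₀ + (n/σ²)x̄)/τ_n.
Here τ₀ = 1/909.5 = 0.001100 and τ_data = 11/766.2 = 0.014357, so τ_n = 0.015457.
Rearranging for μ₀: μ₀ = (μ_n·τ_n − τ_data·x̄)/τ₀ = (217.5879·0.015457 − 0.014357·209.4) / 0.001100 = 0.356900/0.001100 ≈ 324.5.

μ₀ = 324.5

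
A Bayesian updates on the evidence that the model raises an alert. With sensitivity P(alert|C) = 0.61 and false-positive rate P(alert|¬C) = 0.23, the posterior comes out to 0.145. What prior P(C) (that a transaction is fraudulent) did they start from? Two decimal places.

P(C) = 0.06

Bayes' rule in odds form gives O(C|E) = O(C)·[P(E|C)/P(E|¬C)], hence O(C) = O(C|E)/LR.
Posterior odds = 0.145/(1−0.145) = 0.1696. LR = 0.61/0.23 = 2.6522.
Prior odds = 0.1696/2.6522 = 0.0639, so P(C) = 0.0639/(1+0.0639) ≈ 0.06.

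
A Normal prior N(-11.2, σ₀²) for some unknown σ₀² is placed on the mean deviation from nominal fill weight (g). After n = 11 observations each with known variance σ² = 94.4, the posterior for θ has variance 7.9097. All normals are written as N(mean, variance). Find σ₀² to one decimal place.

For the Normal–Normal model with known σ², precisions add: τ_n = τ₀ + n/σ².
So 1/σ₀² = 1/7.9097 − 11/94.4 = 0.126427 − 0.116525 = 0.009902.
Hence σ₀² = 1/0.009902 ≈ 101.0.

σ₀² = 101.0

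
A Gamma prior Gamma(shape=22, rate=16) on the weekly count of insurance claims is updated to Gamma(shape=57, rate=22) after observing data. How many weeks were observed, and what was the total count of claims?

n = 6 weeks with total 35 claims

A Gamma(α, β) prior (rate parametrization) on a Poisson rate with n observations summing to S gives posterior Gamma(α+S, β+n).
Matching: Σxᵢ = 57 − 22 = 35 and n = 22 − 16 = 6.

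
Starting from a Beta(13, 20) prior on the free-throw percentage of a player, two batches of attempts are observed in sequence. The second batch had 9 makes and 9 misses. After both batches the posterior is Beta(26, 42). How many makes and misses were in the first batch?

Because Beta–binomial updating is additive in the counts, the combined data contributed (α_post−α_prior, β_post−β_prior) successes and failures.
Total across both batches: 26−13=13 makes, 42−20=22 misses.
Subtract the second batch: 13−9=4 makes and 22−9=13 misses.

4 makes and 13 misses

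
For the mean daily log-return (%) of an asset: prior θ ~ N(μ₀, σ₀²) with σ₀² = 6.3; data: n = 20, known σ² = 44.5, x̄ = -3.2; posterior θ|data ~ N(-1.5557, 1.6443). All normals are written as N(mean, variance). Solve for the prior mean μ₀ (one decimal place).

The posterior mean is a precision-weighted average: μ_n = (τ₀μ₀ + τ_data·x̄)/(τ₀+τ_data), with τ₀=1/σ₀² and τ_data=n/σ².
Here τ₀ = 1/6.3 = 0.158730 and τ_data = 20/44.5 = 0.449438, so τ_n = 0.608168.
Rearranging for μ₀: μ₀ = (μ_n·τ_n − τ_data·x̄)/τ₀ = (-1.5557·0.608168 − 0.449438·-3.2) / 0.158730 = 0.492075/0.158730 ≈ 3.1.

μ₀ = 3.1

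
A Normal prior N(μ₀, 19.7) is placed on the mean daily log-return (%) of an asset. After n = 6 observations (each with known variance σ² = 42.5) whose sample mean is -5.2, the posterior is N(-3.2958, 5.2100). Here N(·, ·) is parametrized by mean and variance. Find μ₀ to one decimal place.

μ₀ = 2.0

The posterior mean is a precision-weighted average: μ_n = (τ₀μ₀ + τ_data·x̄)/(τ₀+τ_data), with τ₀=1/σ₀² and τ_data=n/σ².
Here τ₀ = 1/19.7 = 0.050761 and τ_data = 6/42.5 = 0.141176, so τ_n = 0.191937.
Rearranging for μ₀: μ₀ = (μ_n·τ_n − τ_data·x̄)/τ₀ = (-3.2958·0.191937 − 0.141176·-5.2) / 0.050761 = 0.101529/0.050761 ≈ 2.0.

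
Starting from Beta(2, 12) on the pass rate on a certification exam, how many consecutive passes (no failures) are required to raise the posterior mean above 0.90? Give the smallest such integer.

k = 107

After k passes and 0 failures the posterior is Beta(2+k, 12), with mean (2+k)/(2+12+k).
Set (2+k)/(14+k) > 0.90 and solve: k > (0.90·14 − 2)/(1 − 0.90) = 106.000.
The smallest integer exceeding 106.000 is 107, and checking k=107: (109)/(121) = 0.9008 > 0.90.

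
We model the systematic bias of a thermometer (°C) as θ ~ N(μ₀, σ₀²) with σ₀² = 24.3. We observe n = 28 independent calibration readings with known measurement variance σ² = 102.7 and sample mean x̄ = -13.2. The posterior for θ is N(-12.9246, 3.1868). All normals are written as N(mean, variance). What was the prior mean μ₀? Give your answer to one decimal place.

With known observation variance, the Normal–Normal posterior has precision τ_n = τ₀ + n/σ² and mean μ_n = (τ₀μ₀ + (n/σ²)x̄)/τ_n.
Here τ₀ = 1/24.3 = 0.041152 and τ_data = 28/102.7 = 0.272639, so τ_n = 0.313791.
Rearranging for μ₀: μ₀ = (μ_n·τ_n − τ_data·x̄)/τ₀ = (-12.9246·0.313791 − 0.272639·-13.2) / 0.041152 = -0.456788/0.041152 ≈ -11.1.

μ₀ = -11.1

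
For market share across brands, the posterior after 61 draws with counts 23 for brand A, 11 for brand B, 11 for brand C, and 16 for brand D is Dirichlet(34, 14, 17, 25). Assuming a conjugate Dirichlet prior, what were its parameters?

For a Dirichlet(α) prior with multinomial counts c, the posterior is Dirichlet(α + c) componentwise.
Subtract each count from the matching posterior parameter: 34−23=11, 14−11=3, 17−11=6, 25−16=9.

Dirichlet(11, 3, 6, 9)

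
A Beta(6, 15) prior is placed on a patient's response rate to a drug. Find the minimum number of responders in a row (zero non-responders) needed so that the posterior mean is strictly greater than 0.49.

k = 9

After k responders and 0 non-responders the posterior is Beta(6+k, 15), with mean (6+k)/(6+15+k).
Set (6+k)/(21+k) > 0.49 and solve: k > (0.49·21 − 6)/(1 − 0.49) = 8.412.
The smallest integer exceeding 8.412 is 9, and checking k=9: (15)/(30) = 0.5000 > 0.49.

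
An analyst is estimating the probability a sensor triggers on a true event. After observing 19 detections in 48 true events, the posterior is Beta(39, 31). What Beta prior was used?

Under Beta–binomial conjugacy the posterior parameters are (α+s, β+f).
So α = 39 − 19 = 20 and β = 31 − 29 = 2.

Beta(20, 2)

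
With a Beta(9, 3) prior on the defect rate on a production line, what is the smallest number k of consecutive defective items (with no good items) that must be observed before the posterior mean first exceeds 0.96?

After k defective items and 0 good items the posterior is Beta(9+k, 3), with mean (9+k)/(9+3+k).
Set (9+k)/(12+k) > 0.96 and solve: k > (0.96·12 − 9)/(1 − 0.96) = 63.000.
The smallest integer exceeding 63.000 is 64.

k = 64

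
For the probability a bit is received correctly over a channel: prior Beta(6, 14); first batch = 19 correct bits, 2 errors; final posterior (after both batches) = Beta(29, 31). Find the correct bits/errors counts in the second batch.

Sequential conjugate updates are equivalent to a single update on the pooled data, so total successes = posterior α − prior α and total failures = posterior β − prior β.
Total across both batches: 29−6=23 correct bits, 31−14=17 errors.
Subtract the first batch: 23−19=4 correct bits and 17−2=15 errors.

4 correct bits and 15 errors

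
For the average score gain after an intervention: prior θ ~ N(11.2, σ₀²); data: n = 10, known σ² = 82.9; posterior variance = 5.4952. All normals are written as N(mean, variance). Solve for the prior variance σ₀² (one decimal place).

Posterior precision equals prior precision plus data precision: 1/σ_n² = 1/σ₀² + n/σ².
So 1/σ₀² = 1/5.4952 − 10/82.9 = 0.181977 − 0.120627 = 0.061350.
Hence σ₀² = 1/0.061350 ≈ 16.3.

σ₀² = 16.3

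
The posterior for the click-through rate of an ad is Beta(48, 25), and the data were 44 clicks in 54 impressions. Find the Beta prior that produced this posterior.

Under Beta–binomial conjugacy the posterior parameters are (a+s, b+f).
Subtract the data counts: 48−44=4, 25−10=15.

Beta(4, 15)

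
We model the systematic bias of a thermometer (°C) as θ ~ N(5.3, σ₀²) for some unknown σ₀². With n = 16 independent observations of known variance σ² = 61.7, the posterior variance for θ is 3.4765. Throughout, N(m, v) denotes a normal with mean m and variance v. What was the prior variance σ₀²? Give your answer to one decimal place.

σ₀² = 35.3

Posterior precision equals prior precision plus data precision: 1/σ_n² = 1/σ₀² + n/σ².
So 1/σ₀² = 1/3.4765 − 16/61.7 = 0.287646 − 0.259319 = 0.028327.
Hence σ₀² = 1/0.028327 ≈ 35.3.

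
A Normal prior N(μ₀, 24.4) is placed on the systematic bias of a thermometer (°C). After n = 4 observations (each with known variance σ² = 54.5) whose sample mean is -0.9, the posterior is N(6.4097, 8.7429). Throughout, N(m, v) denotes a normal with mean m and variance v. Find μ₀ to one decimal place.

The posterior mean is a precision-weighted average: μ_n = (τ₀μ₀ + τ_data·x̄)/(τ₀+τ_data), with τ₀=1/σ₀² and τ_data=n/σ².
Here τ₀ = 1/24.4 = 0.040984 and τ_data = 4/54.5 = 0.073394, so τ_n = 0.114378.
Rearranging for μ₀: μ₀ = (μ_n·τ_n − τ_data·x̄)/τ₀ = (6.4097·0.114378 − 0.073394·-0.9) / 0.040984 = 0.799183/0.040984 ≈ 19.5.

μ₀ = 19.5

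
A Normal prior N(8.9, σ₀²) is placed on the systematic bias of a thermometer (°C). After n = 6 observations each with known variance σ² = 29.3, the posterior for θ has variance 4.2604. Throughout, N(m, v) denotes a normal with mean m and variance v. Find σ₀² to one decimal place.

Posterior precision equals prior precision plus data precision: 1/σ_n² = 1/σ₀² + n/σ².
So 1/σ₀² = 1/4.2604 − 6/29.3 = 0.234720 − 0.204778 = 0.029942.
Hence σ₀² = 1/0.029942 ≈ 33.4.

σ₀² = 33.4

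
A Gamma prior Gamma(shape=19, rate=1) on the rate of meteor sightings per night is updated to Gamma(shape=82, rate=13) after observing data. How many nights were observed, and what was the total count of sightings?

A Gamma(α, β) prior (rate parametrization) on a Poisson rate with n observations summing to S gives posterior Gamma(α+S, β+n).
Matching: Σxᵢ = 82 − 19 = 63 and n = 13 − 1 = 12.

n = 12 nights with total 63 sightings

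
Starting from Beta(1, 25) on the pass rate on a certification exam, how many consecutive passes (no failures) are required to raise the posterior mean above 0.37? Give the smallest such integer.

After k passes and 0 failures the posterior is Beta(1+k, 25), with mean (1+k)/(1+25+k).
Set (1+k)/(26+k) > 0.37 and solve: k > (0.37·26 − 1)/(1 − 0.37) = 13.683.
The smallest integer exceeding 13.683 is 14, and checking k=14: (15)/(40) = 0.3750 > 0.37.

k = 14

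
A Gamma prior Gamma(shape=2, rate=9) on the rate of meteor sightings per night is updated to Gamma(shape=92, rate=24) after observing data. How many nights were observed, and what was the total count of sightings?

Gamma–Poisson conjugacy: posterior shape = α + Σxᵢ, posterior rate = β + n.
Matching: Σxᵢ = 92 − 2 = 90 and n = 24 − 9 = 15.

n = 15 nights with total 90 sightings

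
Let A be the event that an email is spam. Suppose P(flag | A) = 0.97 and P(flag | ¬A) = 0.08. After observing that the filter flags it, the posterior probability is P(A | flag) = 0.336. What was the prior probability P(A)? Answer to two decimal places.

P(A) = 0.04

In odds form, posterior odds = prior odds × likelihood ratio, so prior odds = posterior odds ÷ LR.
Posterior odds = 0.336/(1−0.336) = 0.5060. LR = 0.97/0.08 = 12.1250.
Prior odds = 0.5060/12.1250 = 0.0417, so P(A) = 0.0417/(1+0.0417) ≈ 0.04.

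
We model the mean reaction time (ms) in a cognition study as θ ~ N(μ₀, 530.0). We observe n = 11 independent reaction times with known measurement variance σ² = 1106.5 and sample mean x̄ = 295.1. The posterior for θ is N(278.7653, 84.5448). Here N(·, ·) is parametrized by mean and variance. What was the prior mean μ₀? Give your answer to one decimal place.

With known observation variance, the Normal–Normal posterior has precision τ_n = τ₀ + n/σ² and mean μ_n = (τ₀μ₀ + (n/σ²)x̄)/τ_n.
Here τ₀ = 1/530.0 = 0.001887 and τ_data = 11/1106.5 = 0.009941, so τ_n = 0.011828.
Rearranging for μ₀: μ₀ = (μ_n·τ_n − τ_data·x̄)/τ₀ = (278.7653·0.011828 − 0.009941·295.1) / 0.001887 = 0.363647/0.001887 ≈ 192.7.

μ₀ = 192.7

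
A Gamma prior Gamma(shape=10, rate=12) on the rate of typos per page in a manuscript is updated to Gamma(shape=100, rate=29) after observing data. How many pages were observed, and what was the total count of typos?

A Gamma(α, β) prior (rate parametrization) on a Poisson rate with n observations summing to S gives posterior Gamma(α+S, β+n).
Matching: Σxᵢ = 100 − 10 = 90 and n = 29 − 12 = 17.

n = 17 pages with total 90 typos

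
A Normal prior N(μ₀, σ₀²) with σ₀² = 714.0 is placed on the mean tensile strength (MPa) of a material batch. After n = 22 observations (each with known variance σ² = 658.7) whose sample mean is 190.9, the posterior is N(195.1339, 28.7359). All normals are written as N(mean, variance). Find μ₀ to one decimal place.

The posterior mean is a precision-weighted average: μ_n = (τ₀μ₀ + τ_data·x̄)/(τ₀+τ_data), with τ₀=1/σ₀² and τ_data=n/σ².
Here τ₀ = 1/714.0 = 0.001401 and τ_data = 22/658.7 = 0.033399, so τ_n = 0.034800.
Rearranging for μ₀: μ₀ = (μ_n·τ_n − τ_data·x̄)/τ₀ = (195.1339·0.034800 − 0.033399·190.9) / 0.001401 = 0.414791/0.001401 ≈ 296.1.

μ₀ = 296.1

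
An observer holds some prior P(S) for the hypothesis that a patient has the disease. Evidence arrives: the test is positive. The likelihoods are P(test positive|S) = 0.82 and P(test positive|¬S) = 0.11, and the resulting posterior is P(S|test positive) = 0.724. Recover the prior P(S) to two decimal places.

P(S) = 0.26

Bayes' rule in odds form gives O(S|E) = O(S)·[P(E|S)/P(E|¬S)], hence O(S) = O(S|E)/LR.
Posterior odds = 0.724/(1−0.724) = 2.6232. LR = 0.82/0.11 = 7.4545.
Prior odds = 2.6232/7.4545 = 0.3519, so P(S) = 0.3519/(1+0.3519) ≈ 0.26.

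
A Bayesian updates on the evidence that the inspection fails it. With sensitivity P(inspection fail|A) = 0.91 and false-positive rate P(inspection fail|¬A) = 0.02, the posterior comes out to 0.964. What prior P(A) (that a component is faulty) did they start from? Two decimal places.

P(A) = 0.37

In odds form, posterior odds = prior odds × likelihood ratio, so prior odds = posterior odds ÷ LR.
Posterior odds = 0.964/(1−0.964) = 26.7778. LR = 0.91/0.02 = 45.5000.
Prior odds = 26.7778/45.5000 = 0.5885, so P(A) = 0.5885/(1+0.5885) ≈ 0.37.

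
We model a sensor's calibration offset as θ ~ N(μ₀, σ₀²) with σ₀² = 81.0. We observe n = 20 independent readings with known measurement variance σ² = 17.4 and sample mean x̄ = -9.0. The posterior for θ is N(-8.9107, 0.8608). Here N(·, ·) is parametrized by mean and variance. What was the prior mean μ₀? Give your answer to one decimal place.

The posterior mean is a precision-weighted average: μ_n = (τ₀μ₀ + τ_data·x̄)/(τ₀+τ_data), with τ₀=1/σ₀² and τ_data=n/σ².
Here τ₀ = 1/81.0 = 0.012346 and τ_data = 20/17.4 = 1.149425, so τ_n = 1.161771.
Rearranging for μ₀: μ₀ = (μ_n·τ_n − τ_data·x̄)/τ₀ = (-8.9107·1.161771 − 1.149425·-9.0) / 0.012346 = -0.007368/0.012346 ≈ -0.6.

μ₀ = -0.6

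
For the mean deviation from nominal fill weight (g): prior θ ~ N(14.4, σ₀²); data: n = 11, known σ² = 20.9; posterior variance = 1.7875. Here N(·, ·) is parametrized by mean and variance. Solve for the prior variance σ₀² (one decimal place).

σ₀² = 30.2

For the Normal–Normal model with known σ², precisions add: τ_n = τ₀ + n/σ².
So 1/σ₀² = 1/1.7875 − 11/20.9 = 0.559441 − 0.526316 = 0.033125.
Hence σ₀² = 1/0.033125 ≈ 30.2.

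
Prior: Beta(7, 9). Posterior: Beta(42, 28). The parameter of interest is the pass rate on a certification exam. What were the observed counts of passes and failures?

Beta is conjugate to the binomial likelihood: posterior = Beta(a+s, b+f).
Match parameters: s=42−7=35, f=28−9=19.

35 passes and 19 failures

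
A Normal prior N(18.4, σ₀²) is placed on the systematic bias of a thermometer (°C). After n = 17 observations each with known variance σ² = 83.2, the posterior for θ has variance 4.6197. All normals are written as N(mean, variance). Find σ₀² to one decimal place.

For the Normal–Normal model with known σ², precisions add: τ_n = τ₀ + n/σ².
So 1/σ₀² = 1/4.6197 − 17/83.2 = 0.216464 − 0.204327 = 0.012137.
Hence σ₀² = 1/0.012137 ≈ 82.4.

σ₀² = 82.4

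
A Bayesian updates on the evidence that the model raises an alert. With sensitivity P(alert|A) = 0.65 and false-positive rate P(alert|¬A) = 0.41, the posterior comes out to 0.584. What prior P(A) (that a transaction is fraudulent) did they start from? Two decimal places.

P(A) = 0.47

Bayes' rule in odds form gives O(A|E) = O(A)·[P(E|A)/P(E|¬A)], hence O(A) = O(A|E)/LR.
Posterior odds = 0.584/(1−0.584) = 1.4038. LR = 0.65/0.41 = 1.5854.
Prior odds = 1.4038/1.5854 = 0.8855, so P(A) = 0.8855/(1+0.8855) ≈ 0.47.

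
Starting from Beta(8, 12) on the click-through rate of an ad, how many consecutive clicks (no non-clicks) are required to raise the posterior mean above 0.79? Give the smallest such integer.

k = 38

After k clicks and 0 non-clicks the posterior is Beta(8+k, 12), with mean (8+k)/(8+12+k).
Set (8+k)/(20+k) > 0.79 and solve: k > (0.79·20 − 8)/(1 − 0.79) = 37.143.
The smallest integer exceeding 37.143 is 38.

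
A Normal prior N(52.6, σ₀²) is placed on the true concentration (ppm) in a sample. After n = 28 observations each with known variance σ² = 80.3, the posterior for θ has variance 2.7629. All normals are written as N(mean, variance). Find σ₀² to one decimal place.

Posterior precision equals prior precision plus data precision: 1/σ_n² = 1/σ₀² + n/σ².
So 1/σ₀² = 1/2.7629 − 28/80.3 = 0.361939 − 0.348692 = 0.013247.
Hence σ₀² = 1/0.013247 ≈ 75.5.

σ₀² = 75.5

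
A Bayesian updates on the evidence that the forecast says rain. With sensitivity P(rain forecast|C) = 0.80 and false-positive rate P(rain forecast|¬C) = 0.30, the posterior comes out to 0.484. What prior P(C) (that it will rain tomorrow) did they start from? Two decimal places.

In odds form, posterior odds = prior odds × likelihood ratio, so prior odds = posterior odds ÷ LR.
Posterior odds = 0.484/(1−0.484) = 0.9380. LR = 0.80/0.30 = 2.6667.
Prior odds = 0.9380/2.6667 = 0.3517, so P(C) = 0.3517/(1+0.3517) ≈ 0.26.

P(C) = 0.26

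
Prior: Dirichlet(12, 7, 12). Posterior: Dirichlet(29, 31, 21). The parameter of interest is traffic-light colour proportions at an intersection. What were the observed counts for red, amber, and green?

For a Dirichlet(α) prior with multinomial counts c, the posterior is Dirichlet(α + c) componentwise.
Counts are posterior − prior componentwise: 29−12=17, 31−7=24, 21−12=9.

counts (17, 24, 9)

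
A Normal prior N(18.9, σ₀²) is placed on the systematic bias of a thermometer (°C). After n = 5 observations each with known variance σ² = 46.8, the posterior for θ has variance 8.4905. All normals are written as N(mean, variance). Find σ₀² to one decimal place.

Posterior precision equals prior precision plus data precision: 1/σ_n² = 1/σ₀² + n/σ².
So 1/σ₀² = 1/8.4905 − 5/46.8 = 0.117779 − 0.106838 = 0.010941.
Hence σ₀² = 1/0.010941 ≈ 91.4.

σ₀² = 91.4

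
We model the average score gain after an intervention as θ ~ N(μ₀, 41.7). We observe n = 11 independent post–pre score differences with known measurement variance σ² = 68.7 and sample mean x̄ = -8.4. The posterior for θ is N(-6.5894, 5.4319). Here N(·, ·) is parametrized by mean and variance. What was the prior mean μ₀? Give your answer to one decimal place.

The posterior mean is a precision-weighted average: μ_n = (τ₀μ₀ + τ_data·x̄)/(τ₀+τ_data), with τ₀=1/σ₀² and τ_data=n/σ².
Here τ₀ = 1/41.7 = 0.023981 and τ_data = 11/68.7 = 0.160116, so τ_n = 0.184097.
Rearranging for μ₀: μ₀ = (μ_n·τ_n − τ_data·x̄)/τ₀ = (-6.5894·0.184097 − 0.160116·-8.4) / 0.023981 = 0.131886/0.023981 ≈ 5.5.

μ₀ = 5.5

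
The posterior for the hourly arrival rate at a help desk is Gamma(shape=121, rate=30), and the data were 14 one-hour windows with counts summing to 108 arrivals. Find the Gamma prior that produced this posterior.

Gamma–Poisson conjugacy: posterior shape = α + Σxᵢ, posterior rate = β + n.
So α = 121 − 108 = 13 and β = 30 − 14 = 16.

Gamma(shape=13, rate=16)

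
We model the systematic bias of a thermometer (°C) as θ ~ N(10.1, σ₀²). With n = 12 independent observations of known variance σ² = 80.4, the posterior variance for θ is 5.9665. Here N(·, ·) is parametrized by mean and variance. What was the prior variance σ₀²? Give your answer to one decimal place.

Posterior precision equals prior precision plus data precision: 1/σ_n² = 1/σ₀² + n/σ².
So 1/σ₀² = 1/5.9665 − 12/80.4 = 0.167602 − 0.149254 = 0.018348.
Hence σ₀² = 1/0.018348 ≈ 54.5.

σ₀² = 54.5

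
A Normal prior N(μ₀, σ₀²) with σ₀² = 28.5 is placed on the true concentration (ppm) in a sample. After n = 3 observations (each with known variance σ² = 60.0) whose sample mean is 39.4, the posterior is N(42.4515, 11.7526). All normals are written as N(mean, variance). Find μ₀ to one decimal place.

With known observation variance, the Normal–Normal posterior has precision τ_n = τ₀ + n/σ² and mean μ_n = (τ₀μ₀ + (n/σ²)x̄)/τ_n.
Here τ₀ = 1/28.5 = 0.035088 and τ_data = 3/60.0 = 0.050000, so τ_n = 0.085088.
Rearranging for μ₀: μ₀ = (μ_n·τ_n − τ_data·x̄)/τ₀ = (42.4515·0.085088 − 0.050000·39.4) / 0.035088 = 1.642113/0.035088 ≈ 46.8.

μ₀ = 46.8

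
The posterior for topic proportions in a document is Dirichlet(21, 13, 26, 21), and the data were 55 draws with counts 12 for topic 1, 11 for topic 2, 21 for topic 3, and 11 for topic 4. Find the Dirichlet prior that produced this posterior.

For a Dirichlet(α) prior with multinomial counts c, the posterior is Dirichlet(α + c) componentwise.
Subtract each count from the matching posterior parameter: 21−12=9, 13−11=2, 26−21=5, 21−11=10.

Dirichlet(9, 2, 5, 10)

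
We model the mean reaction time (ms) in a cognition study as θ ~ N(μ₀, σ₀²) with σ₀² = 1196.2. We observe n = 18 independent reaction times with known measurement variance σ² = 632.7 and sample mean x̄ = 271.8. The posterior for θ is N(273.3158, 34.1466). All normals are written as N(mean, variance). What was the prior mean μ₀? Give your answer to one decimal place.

μ₀ = 324.9

With known observation variance, the Normal–Normal posterior has precision τ_n = τ₀ + n/σ² and mean μ_n = (τ₀μ₀ + (n/σ²)x̄)/τ_n.
Here τ₀ = 1/1196.2 = 0.000836 and τ_data = 18/632.7 = 0.028450, so τ_n = 0.029286.
Rearranging for μ₀: μ₀ = (μ_n·τ_n − τ_data·x̄)/τ₀ = (273.3158·0.029286 − 0.028450·271.8) / 0.000836 = 0.271617/0.000836 ≈ 324.9.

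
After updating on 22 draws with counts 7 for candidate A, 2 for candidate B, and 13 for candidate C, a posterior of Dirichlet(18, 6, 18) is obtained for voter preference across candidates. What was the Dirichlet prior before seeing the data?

Dirichlet(11, 4, 5)

For a Dirichlet(α) prior with multinomial counts c, the posterior is Dirichlet(α + c) componentwise.
Subtract each count from the matching posterior parameter: 18−7=11, 6−2=4, 18−13=5.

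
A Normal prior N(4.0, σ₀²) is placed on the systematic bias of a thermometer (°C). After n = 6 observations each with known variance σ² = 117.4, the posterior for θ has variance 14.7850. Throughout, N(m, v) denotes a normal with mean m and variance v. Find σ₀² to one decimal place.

σ₀² = 60.5

For the Normal–Normal model with known σ², precisions add: τ_n = τ₀ + n/σ².
So 1/σ₀² = 1/14.7850 − 6/117.4 = 0.067636 − 0.051107 = 0.016529.
Hence σ₀² = 1/0.016529 ≈ 60.5.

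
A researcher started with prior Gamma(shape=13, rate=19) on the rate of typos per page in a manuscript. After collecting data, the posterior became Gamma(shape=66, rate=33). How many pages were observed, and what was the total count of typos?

n = 14 pages with total 53 typos

A Gamma(α, β) prior (rate parametrization) on a Poisson rate with n observations summing to S gives posterior Gamma(α+S, β+n).
Matching: Σxᵢ = 66 − 13 = 53 and n = 33 − 19 = 14.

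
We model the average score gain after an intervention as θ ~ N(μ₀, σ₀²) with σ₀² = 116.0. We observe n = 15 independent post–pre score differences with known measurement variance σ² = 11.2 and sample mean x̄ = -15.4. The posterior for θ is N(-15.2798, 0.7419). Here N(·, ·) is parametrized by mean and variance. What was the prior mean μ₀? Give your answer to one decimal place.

The posterior mean is a precision-weighted average: μ_n = (τ₀μ₀ + τ_data·x̄)/(τ₀+τ_data), with τ₀=1/σ₀² and τ_data=n/σ².
Here τ₀ = 1/116.0 = 0.008621 and τ_data = 15/11.2 = 1.339286, so τ_n = 1.347907.
Rearranging for μ₀: μ₀ = (μ_n·τ_n − τ_data·x̄)/τ₀ = (-15.2798·1.347907 − 1.339286·-15.4) / 0.008621 = 0.029255/0.008621 ≈ 3.4.

μ₀ = 3.4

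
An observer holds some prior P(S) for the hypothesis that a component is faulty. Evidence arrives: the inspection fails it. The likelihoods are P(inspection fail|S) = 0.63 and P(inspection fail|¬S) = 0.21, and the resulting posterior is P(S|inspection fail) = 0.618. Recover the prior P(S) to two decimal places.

P(S) = 0.35

Bayes' rule in odds form gives O(S|E) = O(S)·[P(E|S)/P(E|¬S)], hence O(S) = O(S|E)/LR.
Posterior odds = 0.618/(1−0.618) = 1.6178. LR = 0.63/0.21 = 3.0000.
Prior odds = 1.6178/3.0000 = 0.5393, so P(S) = 0.5393/(1+0.5393) ≈ 0.35.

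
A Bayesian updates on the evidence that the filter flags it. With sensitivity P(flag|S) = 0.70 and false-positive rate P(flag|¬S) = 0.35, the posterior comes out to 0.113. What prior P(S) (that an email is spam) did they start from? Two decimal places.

In odds form, posterior odds = prior odds × likelihood ratio, so prior odds = posterior odds ÷ LR.
Posterior odds = 0.113/(1−0.113) = 0.1274. LR = 0.70/0.35 = 2.0000.
Prior odds = 0.1274/2.0000 = 0.0637, so P(S) = 0.0637/(1+0.0637) ≈ 0.06.

P(S) = 0.06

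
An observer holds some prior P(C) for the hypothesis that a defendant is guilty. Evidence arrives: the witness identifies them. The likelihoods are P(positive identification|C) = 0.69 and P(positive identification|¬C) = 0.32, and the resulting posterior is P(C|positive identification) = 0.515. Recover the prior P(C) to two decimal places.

P(C) = 0.33

Bayes' rule in odds form gives O(C|E) = O(C)·[P(E|C)/P(E|¬C)], hence O(C) = O(C|E)/LR.
Posterior odds = 0.515/(1−0.515) = 1.0619. LR = 0.69/0.32 = 2.1562.
Prior odds = 1.0619/2.1562 = 0.4925, so P(C) = 0.4925/(1+0.4925) ≈ 0.33.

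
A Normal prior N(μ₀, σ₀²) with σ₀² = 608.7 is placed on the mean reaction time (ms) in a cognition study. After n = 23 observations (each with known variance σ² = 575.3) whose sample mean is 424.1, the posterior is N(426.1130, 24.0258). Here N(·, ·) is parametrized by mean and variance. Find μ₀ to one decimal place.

The posterior mean is a precision-weighted average: μ_n = (τ₀μ₀ + τ_data·x̄)/(τ₀+τ_data), with τ₀=1/σ₀² and τ_data=n/σ².
Here τ₀ = 1/608.7 = 0.001643 and τ_data = 23/575.3 = 0.039979, so τ_n = 0.041622.
Rearranging for μ₀: μ₀ = (μ_n·τ_n − τ_data·x̄)/τ₀ = (426.1130·0.041622 − 0.039979·424.1) / 0.001643 = 0.780581/0.001643 ≈ 475.1.

μ₀ = 475.1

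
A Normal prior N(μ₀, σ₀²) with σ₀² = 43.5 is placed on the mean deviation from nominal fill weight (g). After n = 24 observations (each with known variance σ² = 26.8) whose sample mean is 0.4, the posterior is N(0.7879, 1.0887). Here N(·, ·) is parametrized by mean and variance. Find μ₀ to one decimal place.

μ₀ = 15.9

The posterior mean is a precision-weighted average: μ_n = (τ₀μ₀ + τ_data·x̄)/(τ₀+τ_data), with τ₀=1/σ₀² and τ_data=n/σ².
Here τ₀ = 1/43.5 = 0.022989 and τ_data = 24/26.8 = 0.895522, so τ_n = 0.918511.
Rearranging for μ₀: μ₀ = (μ_n·τ_n − τ_data·x̄)/τ₀ = (0.7879·0.918511 − 0.895522·0.4) / 0.022989 = 0.365486/0.022989 ≈ 15.9.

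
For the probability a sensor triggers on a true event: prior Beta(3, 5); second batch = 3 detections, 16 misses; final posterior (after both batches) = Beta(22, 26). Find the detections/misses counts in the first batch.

16 detections and 5 misses

Sequential conjugate updates are equivalent to a single update on the pooled data, so total successes = posterior α − prior α and total failures = posterior β − prior β.
Total across both batches: 22−3=19 detections, 26−5=21 misses.
Subtract the second batch: 19−3=16 detections and 21−16=5 misses.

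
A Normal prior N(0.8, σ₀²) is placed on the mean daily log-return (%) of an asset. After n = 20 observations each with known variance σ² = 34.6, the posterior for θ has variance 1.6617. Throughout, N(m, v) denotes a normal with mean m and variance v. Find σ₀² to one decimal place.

σ₀² = 42.1

For the Normal–Normal model with known σ², precisions add: τ_n = τ₀ + n/σ².
So 1/σ₀² = 1/1.6617 − 20/34.6 = 0.601793 − 0.578035 = 0.023758.
Hence σ₀² = 1/0.023758 ≈ 42.1.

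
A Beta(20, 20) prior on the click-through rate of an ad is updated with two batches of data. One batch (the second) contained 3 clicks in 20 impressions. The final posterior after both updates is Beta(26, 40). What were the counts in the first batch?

3 clicks and 3 non-clicks

Because Beta–binomial updating is additive in the counts, the combined data contributed (α_post−α_prior, β_post−β_prior) successes and failures.
Total across both batches: 26−20=6 clicks, 40−20=20 non-clicks.
Subtract the second batch: 6−3=3 clicks and 20−17=3 non-clicks.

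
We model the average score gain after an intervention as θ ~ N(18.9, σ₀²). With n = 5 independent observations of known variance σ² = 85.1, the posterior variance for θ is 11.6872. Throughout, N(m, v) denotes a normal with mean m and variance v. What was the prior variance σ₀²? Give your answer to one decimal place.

Posterior precision equals prior precision plus data precision: 1/σ_n² = 1/σ₀² + n/σ².
So 1/σ₀² = 1/11.6872 − 5/85.1 = 0.085564 − 0.058754 = 0.026810.
Hence σ₀² = 1/0.026810 ≈ 37.3.

σ₀² = 37.3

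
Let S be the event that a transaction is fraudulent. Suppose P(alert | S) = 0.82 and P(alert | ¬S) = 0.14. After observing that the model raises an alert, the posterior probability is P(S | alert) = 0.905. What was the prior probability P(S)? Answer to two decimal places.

Bayes' rule in odds form gives O(S|E) = O(S)·[P(E|S)/P(E|¬S)], hence O(S) = O(S|E)/LR.
Posterior odds = 0.905/(1−0.905) = 9.5263. LR = 0.82/0.14 = 5.8571.
Prior odds = 9.5263/5.8571 = 1.6265, so P(S) = 1.6265/(1+1.6265) ≈ 0.62.

P(S) = 0.62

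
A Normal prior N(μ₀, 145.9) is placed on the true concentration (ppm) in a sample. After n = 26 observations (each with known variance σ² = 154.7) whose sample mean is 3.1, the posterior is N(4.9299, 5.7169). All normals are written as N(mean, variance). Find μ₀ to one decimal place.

μ₀ = 49.8

The posterior mean is a precision-weighted average: μ_n = (τ₀μ₀ + τ_data·x̄)/(τ₀+τ_data), with τ₀=1/σ₀² and τ_data=n/σ².
Here τ₀ = 1/145.9 = 0.006854 and τ_data = 26/154.7 = 0.168067, so τ_n = 0.174921.
Rearranging for μ₀: μ₀ = (μ_n·τ_n − τ_data·x̄)/τ₀ = (4.9299·0.174921 − 0.168067·3.1) / 0.006854 = 0.341335/0.006854 ≈ 49.8.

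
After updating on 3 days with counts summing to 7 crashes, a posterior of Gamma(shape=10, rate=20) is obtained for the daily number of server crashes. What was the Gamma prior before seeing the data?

Gamma(shape=3, rate=17)

A Gamma(α, β) prior (rate parametrization) on a Poisson rate with n observations summing to S gives posterior Gamma(α+S, β+n).
So α = 10 − 7 = 3 and β = 20 − 3 = 17.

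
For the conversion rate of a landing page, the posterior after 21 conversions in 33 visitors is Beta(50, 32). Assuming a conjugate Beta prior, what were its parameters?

Beta is conjugate to the binomial likelihood: posterior = Beta(α+s, β+f).
Subtract the data counts: 50−21=29, 32−12=20.

Beta(29, 20)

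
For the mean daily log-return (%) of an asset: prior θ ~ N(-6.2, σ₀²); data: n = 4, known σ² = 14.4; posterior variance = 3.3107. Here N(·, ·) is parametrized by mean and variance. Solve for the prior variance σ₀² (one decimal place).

σ₀² = 41.2

For the Normal–Normal model with known σ², precisions add: τ_n = τ₀ + n/σ².
So 1/σ₀² = 1/3.3107 − 4/14.4 = 0.302051 − 0.277778 = 0.024273.
Hence σ₀² = 1/0.024273 ≈ 41.2.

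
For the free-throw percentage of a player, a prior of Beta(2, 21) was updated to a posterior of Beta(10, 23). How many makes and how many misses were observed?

Under Beta–binomial conjugacy the posterior parameters are (a+s, b+f).
Match parameters: s=10−2=8, f=23−21=2.

8 makes and 2 misses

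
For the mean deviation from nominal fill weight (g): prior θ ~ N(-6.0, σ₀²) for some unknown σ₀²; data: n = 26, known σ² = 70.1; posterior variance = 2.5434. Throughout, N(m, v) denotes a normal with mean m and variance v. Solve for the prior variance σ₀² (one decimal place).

σ₀² = 44.9

Posterior precision equals prior precision plus data precision: 1/σ_n² = 1/σ₀² + n/σ².
So 1/σ₀² = 1/2.5434 − 26/70.1 = 0.393174 − 0.370899 = 0.022275.
Hence σ₀² = 1/0.022275 ≈ 44.9.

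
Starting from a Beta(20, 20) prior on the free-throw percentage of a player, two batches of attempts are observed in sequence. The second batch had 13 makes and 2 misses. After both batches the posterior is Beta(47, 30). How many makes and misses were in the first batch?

Because Beta–binomial updating is additive in the counts, the combined data contributed (α_post−α_prior, β_post−β_prior) successes and failures.
Total across both batches: 47−20=27 makes, 30−20=10 misses.
Subtract the second batch: 27−13=14 makes and 10−2=8 misses.

14 makes and 8 misses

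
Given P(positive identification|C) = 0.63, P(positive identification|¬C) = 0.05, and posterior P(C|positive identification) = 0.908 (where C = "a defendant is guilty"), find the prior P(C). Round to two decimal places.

P(C) = 0.44

Bayes' rule in odds form gives O(C|E) = O(C)·[P(E|C)/P(E|¬C)], hence O(C) = O(C|E)/LR.
Posterior odds = 0.908/(1−0.908) = 9.8696. LR = 0.63/0.05 = 12.6000.
Prior odds = 9.8696/12.6000 = 0.7833, so P(C) = 0.7833/(1+0.7833) ≈ 0.44.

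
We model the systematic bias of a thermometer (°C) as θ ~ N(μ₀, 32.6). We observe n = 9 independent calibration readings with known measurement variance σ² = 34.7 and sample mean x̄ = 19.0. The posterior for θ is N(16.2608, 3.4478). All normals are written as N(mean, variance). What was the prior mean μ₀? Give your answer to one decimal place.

μ₀ = -6.9

With known observation variance, the Normal–Normal posterior has precision τ_n = τ₀ + n/σ² and mean μ_n = (τ₀μ₀ + (n/σ²)x̄)/τ_n.
Here τ₀ = 1/32.6 = 0.030675 and τ_data = 9/34.7 = 0.259366, so τ_n = 0.290041.
Rearranging for μ₀: μ₀ = (μ_n·τ_n − τ_data·x̄)/τ₀ = (16.2608·0.290041 − 0.259366·19.0) / 0.030675 = -0.211655/0.030675 ≈ -6.9.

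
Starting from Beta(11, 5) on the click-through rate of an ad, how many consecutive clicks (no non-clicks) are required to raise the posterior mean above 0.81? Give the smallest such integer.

After k clicks and 0 non-clicks the posterior is Beta(11+k, 5), with mean (11+k)/(11+5+k).
Set (11+k)/(16+k) > 0.81 and solve: k > (0.81·16 − 11)/(1 − 0.81) = 10.316.
The smallest integer exceeding 10.316 is 11.

k = 11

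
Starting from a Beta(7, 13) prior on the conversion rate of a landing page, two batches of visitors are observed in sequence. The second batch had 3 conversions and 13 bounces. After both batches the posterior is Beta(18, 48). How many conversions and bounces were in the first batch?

Because Beta–binomial updating is additive in the counts, the combined data contributed (α_post−α_prior, β_post−β_prior) successes and failures.
Total across both batches: 18−7=11 conversions, 48−13=35 bounces.
Subtract the second batch: 11−3=8 conversions and 35−13=22 bounces.

8 conversions and 22 bounces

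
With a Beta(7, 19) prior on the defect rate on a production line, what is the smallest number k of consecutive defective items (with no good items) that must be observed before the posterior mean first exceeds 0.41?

k = 7

After k defective items and 0 good items the posterior is Beta(7+k, 19), with mean (7+k)/(7+19+k).
Set (7+k)/(26+k) > 0.41 and solve: k > (0.41·26 − 7)/(1 − 0.41) = 6.203.
The smallest integer exceeding 6.203 is 7, and checking k=7: (14)/(33) = 0.4242 > 0.41.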